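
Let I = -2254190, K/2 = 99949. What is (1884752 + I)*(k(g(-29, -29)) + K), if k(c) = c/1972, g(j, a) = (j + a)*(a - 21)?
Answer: -1255457830458/17 ≈ -7.3850e+10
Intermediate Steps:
K = 199898 (K = 2*99949 = 199898)
g(j, a) = (-21 + a)*(a + j) (g(j, a) = (a + j)*(-21 + a) = (-21 + a)*(a + j))
k(c) = c/1972 (k(c) = c*(1/1972) = c/1972)
(1884752 + I)*(k(g(-29, -29)) + K) = (1884752 - 2254190)*(((-29)**2 - 21*(-29) - 21*(-29) - 29*(-29))/1972 + 199898) = -369438*((841 + 609 + 609 + 841)/1972 + 199898) = -369438*((1/1972)*2900 + 199898) = -369438*(25/17 + 199898) = -369438*3398291/17 = -1255457830458/17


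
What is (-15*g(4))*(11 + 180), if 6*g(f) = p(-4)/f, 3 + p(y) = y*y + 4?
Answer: -16235/8 ≈ -2029.4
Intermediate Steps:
p(y) = 1 + y² (p(y) = -3 + (y*y + 4) = -3 + (y² + 4) = -3 + (4 + y²) = 1 + y²)
g(f) = 17/(6*f) (g(f) = ((1 + (-4)²)/f)/6 = ((1 + 16)/f)/6 = (17/f)/6 = 17/(6*f))
(-15*g(4))*(11 + 180) = (-85/(2*4))*(11 + 180) = -85/(2*4)*191 = -15*17/24*191 = -85/8*191 = -16235/8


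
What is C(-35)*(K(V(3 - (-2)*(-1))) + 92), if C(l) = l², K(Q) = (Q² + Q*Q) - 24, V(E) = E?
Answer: 85750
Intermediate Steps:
K(Q) = -24 + 2*Q² (K(Q) = (Q² + Q²) - 24 = 2*Q² - 24 = -24 + 2*Q²)
C(-35)*(K(V(3 - (-2)*(-1))) + 92) = (-35)²*((-24 + 2*(3 - (-2)*(-1))²) + 92) = 1225*((-24 + 2*(3 - 1*2)²) + 92) = 1225*((-24 + 2*(3 - 2)²) + 92) = 1225*((-24 + 2*1²) + 92) = 1225*((-24 + 2*1) + 92) = 1225*((-24 + 2) + 92) = 1225*(-22 + 92) = 1225*70 = 85750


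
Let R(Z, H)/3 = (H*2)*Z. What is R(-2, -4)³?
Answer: 110592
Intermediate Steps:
R(Z, H) = 6*H*Z (R(Z, H) = 3*((H*2)*Z) = 3*((2*H)*Z) = 3*(2*H*Z) = 6*H*Z)
R(-2, -4)³ = (6*(-4)*(-2))³ = 48³ = 110592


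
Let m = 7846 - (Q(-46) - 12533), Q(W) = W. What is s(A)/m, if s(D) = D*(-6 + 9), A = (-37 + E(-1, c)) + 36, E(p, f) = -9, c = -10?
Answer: -6/4085 ≈ -0.0014688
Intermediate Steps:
A = -10 (A = (-37 - 9) + 36 = -46 + 36 = -10)
s(D) = 3*D (s(D) = D*3 = 3*D)
m = 20425 (m = 7846 - (-46 - 12533) = 7846 - 1*(-12579) = 7846 + 12579 = 20425)
s(A)/m = (3*(-10))/20425 = -30*1/20425 = -6/4085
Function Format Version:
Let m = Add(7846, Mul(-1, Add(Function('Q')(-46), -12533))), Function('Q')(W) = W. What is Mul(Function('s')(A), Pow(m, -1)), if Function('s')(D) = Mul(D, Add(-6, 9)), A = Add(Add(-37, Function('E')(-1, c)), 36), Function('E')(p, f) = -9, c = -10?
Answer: Rational(-6, 4085) ≈ -0.0014688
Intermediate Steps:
A = -10 (A = Add(Add(-37, -9), 36) = Add(-46, 36) = -10)
Function('s')(D) = Mul(3, D) (Function('s')(D) = Mul(D, 3) = Mul(3, D))
m = 20425 (m = Add(7846, Mul(-1, Add(-46, -12533))) = Add(7846, Mul(-1, -12579)) = Add(7846, 12579) = 20425)
Mul(Function('s')(A), Pow(m, -1)) = Mul(Mul(3, -10), Pow(20425, -1)) = Mul(-30, Rational(1, 20425)) = Rational(-6, 4085)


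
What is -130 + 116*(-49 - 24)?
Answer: -8598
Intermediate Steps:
-130 + 116*(-49 - 24) = -130 + 116*(-73) = -130 - 8468 = -8598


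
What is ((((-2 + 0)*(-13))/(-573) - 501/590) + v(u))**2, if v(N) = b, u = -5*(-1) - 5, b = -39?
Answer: 181903026302449/114291324900 ≈ 1591.6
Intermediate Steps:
u = 0 (u = 5 - 5 = 0)
v(N) = -39
((((-2 + 0)*(-13))/(-573) - 501/590) + v(u))**2 = ((((-2 + 0)*(-13))/(-573) - 501/590) - 39)**2 = ((-2*(-13)*(-1/573) - 501*1/590) - 39)**2 = ((26*(-1/573) - 501/590) - 39)**2 = ((-26/573 - 501/590) - 39)**2 = (-302413/338070 - 39)**2 = (-13487143/338070)**2 = 181903026302449/114291324900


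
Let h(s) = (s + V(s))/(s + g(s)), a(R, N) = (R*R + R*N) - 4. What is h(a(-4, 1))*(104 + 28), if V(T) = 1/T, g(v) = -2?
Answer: 715/4 ≈ 178.75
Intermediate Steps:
a(R, N) = -4 + R² + N*R (a(R, N) = (R² + N*R) - 4 = -4 + R² + N*R)
h(s) = (s + 1/s)/(-2 + s) (h(s) = (s + 1/s)/(s - 2) = (s + 1/s)/(-2 + s))
h(a(-4, 1))*(104 + 28) = ((1 + (-4 + (-4)² + 1*(-4))²)/((-4 + (-4)² + 1*(-4))*(-2 + (-4 + (-4)² + 1*(-4)))))*(104 + 28) = ((1 + (-4 + 16 - 4)²)/((-4 + 16 - 4)*(-2 + (-4 + 16 - 4))))*132 = ((1 + 8²)/(8*(-2 + 8)))*132 = ((⅛)*(1 + 64)/6)*132 = ((⅛)*(⅙)*65)*132 = (65/48)*132 = 715/4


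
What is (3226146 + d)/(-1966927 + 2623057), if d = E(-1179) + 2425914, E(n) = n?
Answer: 1883627/218710 ≈ 8.6124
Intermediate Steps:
d = 2424735 (d = -1179 + 2425914 = 2424735)
(3226146 + d)/(-1966927 + 2623057) = (3226146 + 2424735)/(-1966927 + 2623057) = 5650881/656130 = 5650881*(1/656130) = 1883627/218710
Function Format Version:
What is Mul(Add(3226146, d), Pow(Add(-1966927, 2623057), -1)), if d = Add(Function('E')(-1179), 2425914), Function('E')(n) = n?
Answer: Rational(1883627, 218710) ≈ 8.6124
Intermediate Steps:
d = 2424735 (d = Add(-1179, 2425914) = 2424735)
Mul(Add(3226146, d), Pow(Add(-1966927, 2623057), -1)) = Mul(Add(3226146, 2424735), Pow(Add(-1966927, 2623057), -1)) = Mul(5650881, Pow(656130, -1)) = Mul(5650881, Rational(1, 656130)) = Rational(1883627, 218710)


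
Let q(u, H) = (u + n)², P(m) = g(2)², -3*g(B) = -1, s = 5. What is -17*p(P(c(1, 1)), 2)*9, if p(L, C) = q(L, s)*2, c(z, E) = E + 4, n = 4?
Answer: -46546/9 ≈ -5171.8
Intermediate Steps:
g(B) = ⅓ (g(B) = -⅓*(-1) = ⅓)
c(z, E) = 4 + E
P(m) = ⅑ (P(m) = (⅓)² = ⅑)
q(u, H) = (4 + u)² (q(u, H) = (u + 4)² = (4 + u)²)
p(L, C) = 2*(4 + L)² (p(L, C) = (4 + L)²*2 = 2*(4 + L)²)
-17*p(P(c(1, 1)), 2)*9 = -34*(4 + ⅑)²*9 = -34*(37/9)²*9 = -34*1369/81*9 = -17*2738/81*9 = -46546/81*9 = -46546/9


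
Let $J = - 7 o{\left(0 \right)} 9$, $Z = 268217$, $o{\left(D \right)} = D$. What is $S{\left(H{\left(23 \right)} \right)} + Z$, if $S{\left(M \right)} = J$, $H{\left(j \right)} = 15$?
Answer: $268217$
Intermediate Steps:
$J = 0$ ($J = \left(-7\right) 0 \cdot 9 = 0 \cdot 9 = 0$)
$S{\left(M \right)} = 0$
$S{\left(H{\left(23 \right)} \right)} + Z = 0 + 268217 = 268217$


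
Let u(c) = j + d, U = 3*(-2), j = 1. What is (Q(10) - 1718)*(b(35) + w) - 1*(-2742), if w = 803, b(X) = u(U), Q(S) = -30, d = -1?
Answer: -1400902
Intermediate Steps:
U = -6
u(c) = 0 (u(c) = 1 - 1 = 0)
b(X) = 0
(Q(10) - 1718)*(b(35) + w) - 1*(-2742) = (-30 - 1718)*(0 + 803) - 1*(-2742) = -1748*803 + 2742 = -1403644 + 2742 = -1400902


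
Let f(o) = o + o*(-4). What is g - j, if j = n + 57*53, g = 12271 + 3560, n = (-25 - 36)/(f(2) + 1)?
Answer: 63989/5 ≈ 12798.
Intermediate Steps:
f(o) = -3*o (f(o) = o - 4*o = -3*o)
n = 61/5 (n = (-25 - 36)/(-3*2 + 1) = -61/(-6 + 1) = -61/(-5) = -61*(-1/5) = 61/5 ≈ 12.200)
g = 15831
j = 15166/5 (j = 61/5 + 57*53 = 61/5 + 3021 = 15166/5 ≈ 3033.2)
g - j = 15831 - 1*15166/5 = 15831 - 15166/5 = 63989/5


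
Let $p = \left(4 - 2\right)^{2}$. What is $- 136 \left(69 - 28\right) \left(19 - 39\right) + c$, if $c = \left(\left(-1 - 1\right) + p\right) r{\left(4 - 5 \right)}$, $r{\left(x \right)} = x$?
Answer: $111518$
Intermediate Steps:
$p = 4$ ($p = 2^{2} = 4$)
$c = -2$ ($c = \left(\left(-1 - 1\right) + 4\right) \left(4 - 5\right) = \left(\left(-1 - 1\right) + 4\right) \left(-1\right) = \left(-2 + 4\right) \left(-1\right) = 2 \left(-1\right) = -2$)
$- 136 \left(69 - 28\right) \left(19 - 39\right) + c = - 136 \left(69 - 28\right) \left(19 - 39\right) - 2 = - 136 \cdot 41 \left(-20\right) - 2 = \left(-136\right) \left(-820\right) - 2 = 111520 - 2 = 111518$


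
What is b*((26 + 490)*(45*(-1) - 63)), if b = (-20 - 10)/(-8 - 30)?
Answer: -835920/19 ≈ -43996.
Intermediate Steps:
b = 15/19 (b = -30/(-38) = -30*(-1/38) = 15/19 ≈ 0.78947)
b*((26 + 490)*(45*(-1) - 63)) = 15*((26 + 490)*(45*(-1) - 63))/19 = 15*(516*(-45 - 63))/19 = 15*(516*(-108))/19 = (15/19)*(-55728) = -835920/19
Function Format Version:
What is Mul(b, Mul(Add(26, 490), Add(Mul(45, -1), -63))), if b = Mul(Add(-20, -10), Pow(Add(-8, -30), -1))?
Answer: Rational(-835920, 19) ≈ -43996.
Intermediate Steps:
b = Rational(15, 19) (b = Mul(-30, Pow(-38, -1)) = Mul(-30, Rational(-1, 38)) = Rational(15, 19) ≈ 0.78947)
Mul(b, Mul(Add(26, 490), Add(Mul(45, -1), -63))) = Mul(Rational(15, 19), Mul(Add(26, 490), Add(Mul(45, -1), -63))) = Mul(Rational(15, 19), Mul(516, Add(-45, -63))) = Mul(Rational(15, 19), Mul(516, -108)) = Mul(Rational(15, 19), -55728) = Rational(-835920, 19)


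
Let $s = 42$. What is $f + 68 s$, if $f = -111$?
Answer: $2745$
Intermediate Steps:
$f + 68 s = -111 + 68 \cdot 42 = -111 + 2856 = 2745$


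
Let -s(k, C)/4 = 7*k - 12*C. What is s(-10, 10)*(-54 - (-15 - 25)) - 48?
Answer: -10688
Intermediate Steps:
s(k, C) = -28*k + 48*C (s(k, C) = -4*(7*k - 12*C) = -4*(-12*C + 7*k) = -28*k + 48*C)
s(-10, 10)*(-54 - (-15 - 25)) - 48 = (-28*(-10) + 48*10)*(-54 - (-15 - 25)) - 48 = (280 + 480)*(-54 - 1*(-40)) - 48 = 760*(-54 + 40) - 48 = 760*(-14) - 48 = -10640 - 48 = -10688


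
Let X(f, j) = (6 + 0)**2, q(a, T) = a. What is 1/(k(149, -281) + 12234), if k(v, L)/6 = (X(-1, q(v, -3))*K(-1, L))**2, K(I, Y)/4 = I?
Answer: 1/136650 ≈ 7.3180e-6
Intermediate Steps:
K(I, Y) = 4*I
X(f, j) = 36 (X(f, j) = 6**2 = 36)
k(v, L) = 124416 (k(v, L) = 6*(36*(4*(-1)))**2 = 6*(36*(-4))**2 = 6*(-144)**2 = 6*20736 = 124416)
1/(k(149, -281) + 12234) = 1/(124416 + 12234) = 1/136650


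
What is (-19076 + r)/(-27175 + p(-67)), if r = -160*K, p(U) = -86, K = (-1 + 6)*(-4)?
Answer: 1764/3029 ≈ 0.58237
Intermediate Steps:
K = -20 (K = 5*(-4) = -20)
r = 3200 (r = -160*(-20) = 3200)
(-19076 + r)/(-27175 + p(-67)) = (-19076 + 3200)/(-27175 - 86) = -15876/(-27261) = -15876*(-1/27261) = 1764/3029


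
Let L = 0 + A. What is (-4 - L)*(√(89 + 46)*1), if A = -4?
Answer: 0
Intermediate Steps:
L = -4 (L = 0 - 4 = -4)
(-4 - L)*(√(89 + 46)*1) = (-4 - 1*(-4))*(√(89 + 46)*1) = (-4 + 4)*(√135*1) = 0*((3*√15)*1) = 0*(3*√15) = 0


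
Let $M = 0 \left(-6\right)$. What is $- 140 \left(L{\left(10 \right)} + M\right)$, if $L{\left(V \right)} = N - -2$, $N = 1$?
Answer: $-420$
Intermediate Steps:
$M = 0$
$L{\left(V \right)} = 3$ ($L{\left(V \right)} = 1 - -2 = 1 + 2 = 3$)
$- 140 \left(L{\left(10 \right)} + M\right) = - 140 \left(3 + 0\right) = \left(-140\right) 3 = -420$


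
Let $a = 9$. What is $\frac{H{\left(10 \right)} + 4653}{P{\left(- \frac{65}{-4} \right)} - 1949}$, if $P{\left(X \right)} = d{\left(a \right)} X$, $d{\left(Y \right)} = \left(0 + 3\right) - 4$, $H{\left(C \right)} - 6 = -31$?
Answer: $- \frac{18512}{7861} \approx -2.3549$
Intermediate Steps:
$H{\left(C \right)} = -25$ ($H{\left(C \right)} = 6 - 31 = -25$)
$d{\left(Y \right)} = -1$ ($d{\left(Y \right)} = 3 - 4 = -1$)
$P{\left(X \right)} = - X$
$\frac{H{\left(10 \right)} + 4653}{P{\left(- \frac{65}{-4} \right)} - 1949} = \frac{-25 + 4653}{- \frac{-65}{-4} - 1949} = \frac{4628}{- \frac{\left(-65\right) \left(-1\right)}{4} - 1949} = \frac{4628}{\left(-1\right) \frac{65}{4} - 1949} = \frac{4628}{- \frac{65}{4} - 1949} = \frac{4628}{- \frac{7861}{4}} = 4628 \left(- \frac{4}{7861}\right) = - \frac{18512}{7861}$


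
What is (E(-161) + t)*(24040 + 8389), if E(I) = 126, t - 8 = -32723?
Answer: -1056828681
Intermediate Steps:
t = -32715 (t = 8 - 32723 = -32715)
(E(-161) + t)*(24040 + 8389) = (126 - 32715)*(24040 + 8389) = -32589*32429 = -1056828681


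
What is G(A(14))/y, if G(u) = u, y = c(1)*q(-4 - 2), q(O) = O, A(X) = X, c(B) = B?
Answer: -7/3 ≈ -2.3333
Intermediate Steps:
y = -6 (y = 1*(-4 - 2) = 1*(-6) = -6)
G(A(14))/y = 14/(-6) = 14*(-1/6) = -7/3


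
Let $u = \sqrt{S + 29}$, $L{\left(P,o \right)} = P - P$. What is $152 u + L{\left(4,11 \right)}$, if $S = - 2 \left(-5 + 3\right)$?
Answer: $152 \sqrt{33} \approx 873.17$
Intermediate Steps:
$S = 4$ ($S = \left(-2\right) \left(-2\right) = 4$)
$L{\left(P,o \right)} = 0$
$u = \sqrt{33}$ ($u = \sqrt{4 + 29} = \sqrt{33} \approx 5.7446$)
$152 u + L{\left(4,11 \right)} = 152 \sqrt{33} + 0 = 152 \sqrt{33}$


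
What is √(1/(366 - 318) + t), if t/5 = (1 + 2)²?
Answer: √6483/12 ≈ 6.7098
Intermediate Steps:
t = 45 (t = 5*(1 + 2)² = 5*3² = 5*9 = 45)
√(1/(366 - 318) + t) = √(1/(366 - 318) + 45) = √(1/48 + 45) = √(2161/48) = √6483/12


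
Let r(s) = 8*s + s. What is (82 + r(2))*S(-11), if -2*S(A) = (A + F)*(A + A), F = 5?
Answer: -6600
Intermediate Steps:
r(s) = 9*s
S(A) = -A*(5 + A) (S(A) = -(A + 5)*(A + A)/2 = -(5 + A)*2*A/2 = -A*(5 + A))
(82 + r(2))*S(-11) = (82 + 9*2)*(-1*(-11)*(5 - 11)) = (82 + 18)*(-1*(-11)*(-6)) = 100*(-66) = -6600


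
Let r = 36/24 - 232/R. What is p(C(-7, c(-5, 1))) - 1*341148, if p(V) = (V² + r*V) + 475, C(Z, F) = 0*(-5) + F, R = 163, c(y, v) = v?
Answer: -111059047/326 ≈ -3.4067e+5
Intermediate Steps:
r = 25/326 (r = 36/24 - 232/163 = 36*(1/24) - 232*1/163 = 3/2 - 232/163 = 25/326 ≈ 0.076687)
C(Z, F) = F (C(Z, F) = 0 + F = F)
p(V) = 475 + V² + 25*V/326 (p(V) = (V² + 25*V/326) + 475 = 475 + V² + 25*V/326)
p(C(-7, c(-5, 1))) - 1*341148 = (475 + 1² + (25/326)*1) - 1*341148 = (475 + 1 + 25/326) - 341148 = 155201/326 - 341148 = -111059047/326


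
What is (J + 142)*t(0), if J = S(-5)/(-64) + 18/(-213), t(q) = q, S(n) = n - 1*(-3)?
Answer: 0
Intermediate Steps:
S(n) = 3 + n (S(n) = n + 3 = 3 + n)
J = -121/2272 (J = (3 - 5)/(-64) + 18/(-213) = -2*(-1/64) + 18*(-1/213) = 1/32 - 6/71 = -121/2272 ≈ -0.053257)
(J + 142)*t(0) = (-121/2272 + 142)*0 = (322503/2272)*0 = 0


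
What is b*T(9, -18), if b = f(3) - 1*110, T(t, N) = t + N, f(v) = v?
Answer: 963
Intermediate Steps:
T(t, N) = N + t
b = -107 (b = 3 - 1*110 = 3 - 110 = -107)
b*T(9, -18) = -107*(-18 + 9) = -107*(-9) = 963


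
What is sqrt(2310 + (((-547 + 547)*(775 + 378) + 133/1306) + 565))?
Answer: sqrt(4903877198)/1306 ≈ 53.620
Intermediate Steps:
sqrt(2310 + (((-547 + 547)*(775 + 378) + 133/1306) + 565)) = sqrt(2310 + ((0*1153 + 133*(1/1306)) + 565)) = sqrt(2310 + ((0 + 133/1306) + 565)) = sqrt(2310 + (133/1306 + 565)) = sqrt(2310 + 738023/1306) = sqrt(3754883/1306) = sqrt(4903877198)/1306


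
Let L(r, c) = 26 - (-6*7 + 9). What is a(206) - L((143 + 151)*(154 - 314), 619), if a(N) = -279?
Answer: -338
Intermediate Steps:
L(r, c) = 59 (L(r, c) = 26 - (-42 + 9) = 26 - 1*(-33) = 26 + 33 = 59)
a(206) - L((143 + 151)*(154 - 314), 619) = -279 - 1*59 = -279 - 59 = -338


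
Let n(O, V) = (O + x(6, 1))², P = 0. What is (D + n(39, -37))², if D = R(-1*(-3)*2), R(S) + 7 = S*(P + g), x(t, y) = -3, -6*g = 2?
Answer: 1656369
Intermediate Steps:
g = -⅓ (g = -⅙*2 = -⅓ ≈ -0.33333)
n(O, V) = (-3 + O)² (n(O, V) = (O - 3)² = (-3 + O)²)
R(S) = -7 - S/3 (R(S) = -7 + S*(0 - ⅓) = -7 + S*(-⅓) = -7 - S/3)
D = -9 (D = -7 - (-1*(-3))*2/3 = -7 - 2 = -9)
(D + n(39, -37))² = (-9 + (-3 + 39)²)² = (-9 + 36²)² = (-9 + 1296)² = 1287² = 1656369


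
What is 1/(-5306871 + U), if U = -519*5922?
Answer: -1/8380389 ≈ -1.1933e-7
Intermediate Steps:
U = -3073518
1/(-5306871 + U) = 1/(-5306871 - 3073518) = 1/(-8380389) = -1/8380389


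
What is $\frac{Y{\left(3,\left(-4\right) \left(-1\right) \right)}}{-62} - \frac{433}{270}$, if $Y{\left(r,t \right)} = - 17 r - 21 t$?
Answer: $\frac{2401}{4185} \approx 0.57372$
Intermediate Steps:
$Y{\left(r,t \right)} = - 21 t - 17 r$
$\frac{Y{\left(3,\left(-4\right) \left(-1\right) \right)}}{-62} - \frac{433}{270} = \frac{- 21 \left(\left(-4\right) \left(-1\right)\right) - 51}{-62} - \frac{433}{270} = \left(\left(-21\right) 4 - 51\right) \left(- \frac{1}{62}\right) - \frac{433}{270} = \left(-84 - 51\right) \left(- \frac{1}{62}\right) - \frac{433}{270} = \left(-135\right) \left(- \frac{1}{62}\right) - \frac{433}{270} = \frac{135}{62} - \frac{433}{270} = \frac{2401}{4185}$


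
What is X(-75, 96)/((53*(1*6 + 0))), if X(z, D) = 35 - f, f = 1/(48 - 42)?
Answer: 209/1908 ≈ 0.10954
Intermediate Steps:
f = ⅙ (f = 1/6 = ⅙ ≈ 0.16667)
X(z, D) = 209/6 (X(z, D) = 35 - 1*⅙ = 35 - ⅙ = 209/6)
X(-75, 96)/((53*(1*6 + 0))) = 209/(6*((53*(1*6 + 0)))) = 209/(6*((53*(6 + 0)))) = 209/(6*((53*6))) = (209/6)/318 = (209/6)*(1/318) = 209/1908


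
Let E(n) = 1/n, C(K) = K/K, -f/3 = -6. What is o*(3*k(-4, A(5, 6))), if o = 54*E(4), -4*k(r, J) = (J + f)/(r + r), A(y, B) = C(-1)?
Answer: 1539/64 ≈ 24.047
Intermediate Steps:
f = 18 (f = -3*(-6) = 18)
C(K) = 1
A(y, B) = 1
k(r, J) = -(18 + J)/(8*r) (k(r, J) = -(J + 18)/(4*(r + r)) = -(18 + J)/(4*(2*r)) = -(18 + J)*1/(2*r)/4 = -(18 + J)/(8*r))
o = 27/2 (o = 54/4 = 54*(¼) = 27/2 ≈ 13.500)
o*(3*k(-4, A(5, 6))) = 27*(3*((⅛)*(-18 - 1*1)/(-4)))/2 = 27*(3*((⅛)*(-¼)*(-18 - 1)))/2 = 27*(3*((⅛)*(-¼)*(-19)))/2 = 27*(3*(19/32))/2 = (27/2)*(57/32) = 1539/64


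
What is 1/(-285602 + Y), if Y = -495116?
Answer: -1/780718 ≈ -1.2809e-6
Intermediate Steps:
1/(-285602 + Y) = 1/(-285602 - 495116) = 1/(-780718) = -1/780718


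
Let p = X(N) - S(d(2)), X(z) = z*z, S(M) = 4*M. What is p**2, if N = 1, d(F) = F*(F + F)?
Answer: 961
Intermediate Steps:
d(F) = 2*F**2 (d(F) = F*(2*F) = 2*F**2)
X(z) = z**2
p = -31 (p = 1**2 - 4*2*2**2 = 1 - 4*2*4 = 1 - 4*8 = 1 - 1*32 = 1 - 32 = -31)
p**2 = (-31)**2 = 961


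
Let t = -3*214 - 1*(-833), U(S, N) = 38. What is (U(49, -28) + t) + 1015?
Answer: 1244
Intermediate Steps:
t = 191 (t = -642 + 833 = 191)
(U(49, -28) + t) + 1015 = (38 + 191) + 1015 = 229 + 1015 = 1244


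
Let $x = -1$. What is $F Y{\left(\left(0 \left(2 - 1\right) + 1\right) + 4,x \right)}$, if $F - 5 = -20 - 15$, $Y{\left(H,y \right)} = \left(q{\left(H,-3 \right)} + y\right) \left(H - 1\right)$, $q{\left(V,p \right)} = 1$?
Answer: $0$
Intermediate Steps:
$Y{\left(H,y \right)} = \left(1 + y\right) \left(-1 + H\right)$ ($Y{\left(H,y \right)} = \left(1 + y\right) \left(H - 1\right) = \left(1 + y\right) \left(-1 + H\right)$)
$F = -30$ ($F = 5 - 35 = -30$)
$F Y{\left(\left(0 \left(2 - 1\right) + 1\right) + 4,x \right)} = - 30 \left(-1 + \left(\left(0 \left(2 - 1\right) + 1\right) + 4\right) - -1 + \left(\left(0 \left(2 - 1\right) + 1\right) + 4\right) \left(-1\right)\right) = - 30 \left(-1 + \left(\left(0 \cdot 1 + 1\right) + 4\right) + 1 + \left(\left(0 \cdot 1 + 1\right) + 4\right) \left(-1\right)\right) = - 30 \left(-1 + \left(\left(0 + 1\right) + 4\right) + 1 + \left(\left(0 + 1\right) + 4\right) \left(-1\right)\right) = - 30 \left(-1 + \left(1 + 4\right) + 1 + \left(1 + 4\right) \left(-1\right)\right) = - 30 \left(-1 + 5 + 1 + 5 \left(-1\right)\right) = - 30 \left(-1 + 5 + 1 - 5\right) = \left(-30\right) 0 = 0$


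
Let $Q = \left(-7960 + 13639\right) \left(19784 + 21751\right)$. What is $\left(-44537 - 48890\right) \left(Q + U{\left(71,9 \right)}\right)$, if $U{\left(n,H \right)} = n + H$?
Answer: $-22037312711315$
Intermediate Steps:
$U{\left(n,H \right)} = H + n$
$Q = 235877265$ ($Q = 5679 \cdot 41535 = 235877265$)
$\left(-44537 - 48890\right) \left(Q + U{\left(71,9 \right)}\right) = \left(-44537 - 48890\right) \left(235877265 + \left(9 + 71\right)\right) = - 93427 \left(235877265 + 80\right) = \left(-93427\right) 235877345 = -22037312711315$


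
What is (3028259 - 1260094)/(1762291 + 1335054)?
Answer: 353633/619469 ≈ 0.57086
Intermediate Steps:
(3028259 - 1260094)/(1762291 + 1335054) = 1768165/3097345 = 1768165*(1/3097345) = 353633/619469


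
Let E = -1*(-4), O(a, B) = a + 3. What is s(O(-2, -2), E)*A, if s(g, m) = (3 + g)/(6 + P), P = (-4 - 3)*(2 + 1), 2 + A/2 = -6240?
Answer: 49936/15 ≈ 3329.1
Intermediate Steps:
O(a, B) = 3 + a
A = -12484 (A = -4 + 2*(-6240) = -4 - 12480 = -12484)
P = -21 (P = -7*3 = -21)
E = 4
s(g, m) = -⅕ - g/15 (s(g, m) = (3 + g)/(6 - 21) = (3 + g)/(-15) = (3 + g)*(-1/15) = -⅕ - g/15)
s(O(-2, -2), E)*A = (-⅕ - (3 - 2)/15)*(-12484) = (-⅕ - 1/15*1)*(-12484) = (-⅕ - 1/15)*(-12484) = -4/15*(-12484) = 49936/15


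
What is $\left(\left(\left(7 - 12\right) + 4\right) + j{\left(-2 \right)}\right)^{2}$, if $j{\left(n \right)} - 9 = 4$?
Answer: $144$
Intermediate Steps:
$j{\left(n \right)} = 13$ ($j{\left(n \right)} = 9 + 4 = 13$)
$\left(\left(\left(7 - 12\right) + 4\right) + j{\left(-2 \right)}\right)^{2} = \left(\left(\left(7 - 12\right) + 4\right) + 13\right)^{2} = \left(\left(-5 + 4\right) + 13\right)^{2} = \left(-1 + 13\right)^{2} = 12^{2} = 144$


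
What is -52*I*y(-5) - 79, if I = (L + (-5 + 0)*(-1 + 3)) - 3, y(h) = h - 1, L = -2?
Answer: -4759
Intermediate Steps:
y(h) = -1 + h
I = -15 (I = (-2 + (-5 + 0)*(-1 + 3)) - 3 = (-2 - 5*2) - 3 = (-2 - 10) - 3 = -12 - 3 = -15)
-52*I*y(-5) - 79 = -(-780)*(-1 - 5) - 79 = -(-780)*(-6) - 79 = -52*90 - 79 = -4680 - 79 = -4759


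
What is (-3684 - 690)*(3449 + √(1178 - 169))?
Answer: -15085926 - 4374*√1009 ≈ -1.5225e+7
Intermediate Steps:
(-3684 - 690)*(3449 + √(1178 - 169)) = -4374*(3449 + √1009) = -15085926 - 4374*√1009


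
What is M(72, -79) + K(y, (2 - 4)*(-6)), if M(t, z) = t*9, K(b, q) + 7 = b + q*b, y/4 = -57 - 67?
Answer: -5807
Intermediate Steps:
y = -496 (y = 4*(-57 - 67) = 4*(-124) = -496)
K(b, q) = -7 + b + b*q (K(b, q) = -7 + (b + q*b) = -7 + (b + b*q) = -7 + b + b*q)
M(t, z) = 9*t
M(72, -79) + K(y, (2 - 4)*(-6)) = 9*72 + (-7 - 496 - 496*(2 - 4)*(-6)) = 648 + (-7 - 496 - (-992)*(-6)) = 648 + (-7 - 496 - 496*12) = 648 + (-7 - 496 - 5952) = 648 - 6455 = -5807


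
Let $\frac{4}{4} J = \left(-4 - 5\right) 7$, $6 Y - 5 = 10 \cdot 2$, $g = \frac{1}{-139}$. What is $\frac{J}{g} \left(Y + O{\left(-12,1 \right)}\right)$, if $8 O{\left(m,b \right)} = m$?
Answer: $23352$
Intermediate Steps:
$O{\left(m,b \right)} = \frac{m}{8}$
$g = - \frac{1}{139} \approx -0.0071942$
$Y = \frac{25}{6}$ ($Y = \frac{5}{6} + \frac{10 \cdot 2}{6} = \frac{5}{6} + \frac{1}{6} \cdot 20 = \frac{5}{6} + \frac{10}{3} = \frac{25}{6} \approx 4.1667$)
$J = -63$ ($J = \left(-4 - 5\right) 7 = \left(-9\right) 7 = -63$)
$\frac{J}{g} \left(Y + O{\left(-12,1 \right)}\right) = - \frac{63}{- \frac{1}{139}} \left(\frac{25}{6} + \frac{1}{8} \left(-12\right)\right) = \left(-63\right) \left(-139\right) \left(\frac{25}{6} - \frac{3}{2}\right) = 8757 \cdot \frac{8}{3} = 23352$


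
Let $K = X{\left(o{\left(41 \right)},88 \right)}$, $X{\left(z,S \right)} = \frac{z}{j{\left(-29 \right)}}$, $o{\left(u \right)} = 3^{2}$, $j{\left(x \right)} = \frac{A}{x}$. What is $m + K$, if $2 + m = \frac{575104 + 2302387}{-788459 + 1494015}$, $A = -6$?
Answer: $\frac{32158065}{705556} \approx 45.578$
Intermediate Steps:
$j{\left(x \right)} = - \frac{6}{x}$
$o{\left(u \right)} = 9$
$X{\left(z,S \right)} = \frac{29 z}{6}$ ($X{\left(z,S \right)} = \frac{z}{\left(-6\right) \frac{1}{-29}} = \frac{z}{\left(-6\right) \left(- \frac{1}{29}\right)} = \frac{z}{\frac{6}{29}} = z \frac{29}{6} = \frac{29 z}{6}$)
$K = \frac{87}{2}$ ($K = \frac{29}{6} \cdot 9 = \frac{87}{2} \approx 43.5$)
$m = \frac{1466379}{705556}$ ($m = -2 + \frac{575104 + 2302387}{-788459 + 1494015} = -2 + \frac{2877491}{705556} = \frac{1466379}{705556} \approx 2.0783$)
$m + K = \frac{1466379}{705556} + \frac{87}{2} = \frac{32158065}{705556}$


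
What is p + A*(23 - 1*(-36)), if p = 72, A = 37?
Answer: 2255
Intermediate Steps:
p + A*(23 - 1*(-36)) = 72 + 37*(23 - 1*(-36)) = 72 + 37*(23 + 36) = 72 + 37*59 = 72 + 2183 = 2255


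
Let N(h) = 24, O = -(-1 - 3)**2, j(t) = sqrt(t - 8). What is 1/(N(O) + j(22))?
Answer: 12/281 - sqrt(14)/562 ≈ 0.036047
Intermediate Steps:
j(t) = sqrt(-8 + t)
O = -16 (O = -1*(-4)**2 = -1*16 = -16)
1/(N(O) + j(22)) = 1/(24 + sqrt(-8 + 22)) = 1/(24 + sqrt(14))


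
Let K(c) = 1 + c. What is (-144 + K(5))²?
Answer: 19044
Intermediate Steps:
(-144 + K(5))² = (-144 + (1 + 5))² = (-144 + 6)² = (-138)² = 19044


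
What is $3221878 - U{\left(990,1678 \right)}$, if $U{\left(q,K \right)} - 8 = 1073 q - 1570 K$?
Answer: $4794060$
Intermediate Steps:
$U{\left(q,K \right)} = 8 - 1570 K + 1073 q$ ($U{\left(q,K \right)} = 8 - \left(- 1073 q + 1570 K\right) = 8 - 1570 K + 1073 q$)
$3221878 - U{\left(990,1678 \right)} = 3221878 - \left(8 - 2634460 + 1073 \cdot 990\right) = 3221878 - \left(8 - 2634460 + 1062270\right) = 3221878 - -1572182 = 3221878 + 1572182 = 4794060$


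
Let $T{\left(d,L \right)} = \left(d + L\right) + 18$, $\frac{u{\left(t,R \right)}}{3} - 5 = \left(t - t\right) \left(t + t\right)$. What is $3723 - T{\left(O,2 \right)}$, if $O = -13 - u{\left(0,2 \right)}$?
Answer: $3731$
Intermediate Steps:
$u{\left(t,R \right)} = 15$ ($u{\left(t,R \right)} = 15 + 3 \left(t - t\right) \left(t + t\right) = 15 + 3 \cdot 0 \cdot 2 t = 15 + 3 \cdot 0 = 15 + 0 = 15$)
$O = -28$ ($O = -13 - 15 = -28$)
$T{\left(d,L \right)} = 18 + L + d$ ($T{\left(d,L \right)} = \left(L + d\right) + 18 = 18 + L + d$)
$3723 - T{\left(O,2 \right)} = 3723 - \left(18 + 2 - 28\right) = 3723 - -8 = 3723 + 8 = 3731$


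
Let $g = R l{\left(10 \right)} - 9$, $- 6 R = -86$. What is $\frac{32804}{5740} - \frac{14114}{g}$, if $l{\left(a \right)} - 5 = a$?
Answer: $- \frac{9282092}{147805} \approx -62.8$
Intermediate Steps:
$R = \frac{43}{3}$ ($R = \left(- \frac{1}{6}\right) \left(-86\right) = \frac{43}{3} \approx 14.333$)
$l{\left(a \right)} = 5 + a$
$g = 206$ ($g = \frac{43 \left(5 + 10\right)}{3} - 9 = \frac{43}{3} \cdot 15 - 9 = 215 - 9 = 206$)
$\frac{32804}{5740} - \frac{14114}{g} = \frac{32804}{5740} - \frac{14114}{206} = 32804 \cdot \frac{1}{5740} - \frac{7057}{103} = \frac{8201}{1435} - \frac{7057}{103} = - \frac{9282092}{147805}$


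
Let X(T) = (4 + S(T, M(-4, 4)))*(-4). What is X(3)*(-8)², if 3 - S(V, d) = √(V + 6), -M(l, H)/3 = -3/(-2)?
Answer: -1024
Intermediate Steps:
M(l, H) = -9/2 (M(l, H) = -(-9)/(-2) = -(-9)*(-1)/2 = -3*3/2 = -9/2)
S(V, d) = 3 - √(6 + V) (S(V, d) = 3 - √(V + 6) = 3 - √(6 + V))
X(T) = -28 + 4*√(6 + T) (X(T) = (4 + (3 - √(6 + T)))*(-4) = (7 - √(6 + T))*(-4) = -28 + 4*√(6 + T))
X(3)*(-8)² = (-28 + 4*√(6 + 3))*(-8)² = (-28 + 4*√9)*64 = (-28 + 4*3)*64 = (-28 + 12)*64 = -16*64 = -1024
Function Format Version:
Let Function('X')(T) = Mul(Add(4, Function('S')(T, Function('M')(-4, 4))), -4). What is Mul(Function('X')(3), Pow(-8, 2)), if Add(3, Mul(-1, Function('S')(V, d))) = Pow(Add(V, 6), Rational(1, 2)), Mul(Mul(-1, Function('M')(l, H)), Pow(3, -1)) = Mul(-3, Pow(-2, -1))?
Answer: -1024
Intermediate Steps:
Function('M')(l, H) = Rational(-9, 2) (Function('M')(l, H) = Mul(-3, Mul(-3, Pow(-2, -1))) = Mul(-3, Mul(-3, Rational(-1, 2))) = Mul(-3, Rational(3, 2)) = Rational(-9, 2))
Function('S')(V, d) = Add(3, Mul(-1, Pow(Add(6, V), Rational(1, 2)))) (Function('S')(V, d) = Add(3, Mul(-1, Pow(Add(V, 6), Rational(1, 2)))) = Add(3, Mul(-1, Pow(Add(6, V), Rational(1, 2)))))
Function('X')(T) = Add(-28, Mul(4, Pow(Add(6, T), Rational(1, 2)))) (Function('X')(T) = Mul(Add(4, Add(3, Mul(-1, Pow(Add(6, T), Rational(1, 2))))), -4) = Mul(Add(7, Mul(-1, Pow(Add(6, T), Rational(1, 2)))), -4) = Add(-28, Mul(4, Pow(Add(6, T), Rational(1, 2)))))
Mul(Function('X')(3), Pow(-8, 2)) = Mul(Add(-28, Mul(4, Pow(Add(6, 3), Rational(1, 2)))), Pow(-8, 2)) = Mul(Add(-28, Mul(4, Pow(9, Rational(1, 2)))), 64) = Mul(Add(-28, Mul(4, 3)), 64) = Mul(Add(-28, 12), 64) = Mul(-16, 64) = -1024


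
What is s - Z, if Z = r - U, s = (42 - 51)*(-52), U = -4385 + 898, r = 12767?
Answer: -15786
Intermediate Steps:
U = -3487
s = 468 (s = -9*(-52) = 468)
Z = 16254 (Z = 12767 - 1*(-3487) = 12767 + 3487 = 16254)
s - Z = 468 - 1*16254 = 468 - 16254 = -15786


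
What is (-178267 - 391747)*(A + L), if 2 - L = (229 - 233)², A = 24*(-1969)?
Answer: 26944561780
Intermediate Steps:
A = -47256
L = -14 (L = 2 - (229 - 233)² = 2 - 1*(-4)² = 2 - 1*16 = 2 - 16 = -14)
(-178267 - 391747)*(A + L) = (-178267 - 391747)*(-47256 - 14) = -570014*(-47270) = 26944561780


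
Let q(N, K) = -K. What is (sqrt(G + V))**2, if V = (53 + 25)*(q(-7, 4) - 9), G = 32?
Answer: -982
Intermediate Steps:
V = -1014 (V = (53 + 25)*(-1*4 - 9) = 78*(-4 - 9) = 78*(-13) = -1014)
(sqrt(G + V))**2 = (sqrt(32 - 1014))**2 = (sqrt(-982))**2 = (I*sqrt(982))**2 = -982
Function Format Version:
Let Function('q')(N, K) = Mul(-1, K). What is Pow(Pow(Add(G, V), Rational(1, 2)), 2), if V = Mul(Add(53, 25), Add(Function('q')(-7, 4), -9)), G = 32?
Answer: -982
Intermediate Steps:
V = -1014 (V = Mul(Add(53, 25), Add(Mul(-1, 4), -9)) = Mul(78, Add(-4, -9)) = Mul(78, -13) = -1014)
Pow(Pow(Add(G, V), Rational(1, 2)), 2) = Pow(Pow(Add(32, -1014), Rational(1, 2)), 2) = Pow(Pow(-982, Rational(1, 2)), 2) = Pow(Mul(I, Pow(982, Rational(1, 2))), 2) = -982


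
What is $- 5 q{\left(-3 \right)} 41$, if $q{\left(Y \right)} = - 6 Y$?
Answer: $-3690$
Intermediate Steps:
$- 5 q{\left(-3 \right)} 41 = - 5 \left(\left(-6\right) \left(-3\right)\right) 41 = \left(-5\right) 18 \cdot 41 = \left(-90\right) 41 = -3690$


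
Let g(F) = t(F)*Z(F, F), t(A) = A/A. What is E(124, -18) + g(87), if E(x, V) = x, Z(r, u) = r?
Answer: 211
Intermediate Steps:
t(A) = 1
g(F) = F (g(F) = 1*F = F)
E(124, -18) + g(87) = 124 + 87 = 211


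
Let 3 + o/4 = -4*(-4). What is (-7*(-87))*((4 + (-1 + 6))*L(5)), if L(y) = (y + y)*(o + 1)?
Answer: 2904930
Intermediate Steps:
o = 52 (o = -12 + 4*(-4*(-4)) = -12 + 4*16 = -12 + 64 = 52)
L(y) = 106*y (L(y) = (y + y)*(52 + 1) = (2*y)*53 = 106*y)
(-7*(-87))*((4 + (-1 + 6))*L(5)) = (-7*(-87))*((4 + (-1 + 6))*(106*5)) = 609*((4 + 5)*530) = 609*(9*530) = 609*4770 = 2904930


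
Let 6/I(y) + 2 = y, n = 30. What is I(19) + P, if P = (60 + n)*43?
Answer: 65796/17 ≈ 3870.4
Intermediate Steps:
P = 3870 (P = (60 + 30)*43 = 90*43 = 3870)
I(y) = 6/(-2 + y)
I(19) + P = 6/(-2 + 19) + 3870 = 6/17 + 3870 = 65796/17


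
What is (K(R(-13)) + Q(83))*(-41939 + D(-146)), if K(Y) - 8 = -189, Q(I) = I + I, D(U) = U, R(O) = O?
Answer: 631275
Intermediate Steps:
Q(I) = 2*I
K(Y) = -181 (K(Y) = 8 - 189 = -181)
(K(R(-13)) + Q(83))*(-41939 + D(-146)) = (-181 + 2*83)*(-41939 - 146) = (-181 + 166)*(-42085) = -15*(-42085) = 631275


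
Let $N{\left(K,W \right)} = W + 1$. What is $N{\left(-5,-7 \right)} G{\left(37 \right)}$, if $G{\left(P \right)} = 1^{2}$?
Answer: $-6$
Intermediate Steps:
$N{\left(K,W \right)} = 1 + W$
$G{\left(P \right)} = 1$
$N{\left(-5,-7 \right)} G{\left(37 \right)} = \left(1 - 7\right) 1 = \left(-6\right) 1 = -6$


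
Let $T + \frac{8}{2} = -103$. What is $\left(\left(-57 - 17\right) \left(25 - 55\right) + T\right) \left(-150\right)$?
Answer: $-316950$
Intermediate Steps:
$T = -107$ ($T = -4 - 103 = -107$)
$\left(\left(-57 - 17\right) \left(25 - 55\right) + T\right) \left(-150\right) = \left(\left(-57 - 17\right) \left(25 - 55\right) - 107\right) \left(-150\right) = \left(\left(-74\right) \left(-30\right) - 107\right) \left(-150\right) = \left(2220 - 107\right) \left(-150\right) = 2113 \left(-150\right) = -316950$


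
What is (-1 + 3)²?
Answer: 4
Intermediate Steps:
(-1 + 3)² = 2² = 4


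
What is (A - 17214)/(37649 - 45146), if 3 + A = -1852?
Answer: 19069/7497 ≈ 2.5436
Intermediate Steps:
A = -1855 (A = -3 - 1852 = -1855)
(A - 17214)/(37649 - 45146) = (-1855 - 17214)/(37649 - 45146) = -19069/(-7497) = -19069*(-1/7497) = 19069/7497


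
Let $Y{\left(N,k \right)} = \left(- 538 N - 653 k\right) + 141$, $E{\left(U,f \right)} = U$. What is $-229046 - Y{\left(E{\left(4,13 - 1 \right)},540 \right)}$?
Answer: $125585$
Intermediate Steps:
$Y{\left(N,k \right)} = 141 - 653 k - 538 N$ ($Y{\left(N,k \right)} = \left(- 653 k - 538 N\right) + 141 = 141 - 653 k - 538 N$)
$-229046 - Y{\left(E{\left(4,13 - 1 \right)},540 \right)} = -229046 - \left(141 - 352620 - 2152\right) = -229046 - -354631 = -229046 + 354631 = 125585$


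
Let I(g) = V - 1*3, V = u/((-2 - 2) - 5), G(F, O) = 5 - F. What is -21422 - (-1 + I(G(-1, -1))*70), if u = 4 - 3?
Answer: -190829/9 ≈ -21203.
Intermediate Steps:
u = 1
V = -⅑ (V = 1/((-2 - 2) - 5) = 1/(-4 - 5) = 1/(-9) = 1*(-⅑) = -⅑ ≈ -0.11111)
I(g) = -28/9 (I(g) = -⅑ - 1*3 = -⅑ - 3 = -28/9)
-21422 - (-1 + I(G(-1, -1))*70) = -21422 - (-1 - 28/9*70) = -21422 - (-1 - 1960/9) = -21422 - 1*(-1969/9) = -21422 + 1969/9 = -190829/9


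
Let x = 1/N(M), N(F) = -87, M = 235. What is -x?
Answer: 1/87 ≈ 0.011494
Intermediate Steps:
x = -1/87 (x = 1/(-87) = -1/87 ≈ -0.011494)
-x = -1*(-1/87) = 1/87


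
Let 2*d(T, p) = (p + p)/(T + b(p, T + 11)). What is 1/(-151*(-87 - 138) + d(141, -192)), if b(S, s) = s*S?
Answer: 9681/328912039 ≈ 2.9433e-5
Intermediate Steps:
b(S, s) = S*s
d(T, p) = p/(T + p*(11 + T)) (d(T, p) = ((p + p)/(T + p*(T + 11)))/2 = ((2*p)/(T + p*(11 + T)))/2 = (2*p/(T + p*(11 + T)))/2 = p/(T + p*(11 + T)))
1/(-151*(-87 - 138) + d(141, -192)) = 1/(-151*(-87 - 138) - 192/(141 - 192*(11 + 141))) = 1/(-151*(-225) - 192/(141 - 192*152)) = 1/(33975 - 192/(141 - 29184)) = 1/(33975 - 192/(-29043)) = 1/(33975 - 192*(-1/29043)) = 1/(33975 + 64/9681) = 1/(328912039/9681) = 9681/328912039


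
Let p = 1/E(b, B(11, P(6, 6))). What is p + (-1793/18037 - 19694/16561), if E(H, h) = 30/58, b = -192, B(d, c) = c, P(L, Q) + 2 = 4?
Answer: 2888893688/4480661355 ≈ 0.64475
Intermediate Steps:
P(L, Q) = 2 (P(L, Q) = -2 + 4 = 2)
E(H, h) = 15/29 (E(H, h) = 30*(1/58) = 15/29)
p = 29/15 (p = 1/(15/29) = 29/15 ≈ 1.9333)
p + (-1793/18037 - 19694/16561) = 29/15 + (-1793/18037 - 19694/16561) = 29/15 - 384914551/298710757 = 2888893688/4480661355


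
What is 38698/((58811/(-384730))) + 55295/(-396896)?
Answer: -5909102642054085/23341850656 ≈ -2.5315e+5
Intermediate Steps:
38698/((58811/(-384730))) + 55295/(-396896) = 38698/((58811*(-1/384730))) + 55295*(-1/396896) = 38698/(-58811/384730) - 55295/396896 = 38698*(-384730/58811) - 55295/396896 = -14888281540/58811 - 55295/396896 = -5909102642054085/23341850656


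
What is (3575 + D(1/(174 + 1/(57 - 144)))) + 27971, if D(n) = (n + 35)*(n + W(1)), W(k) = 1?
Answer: 7236163070442/229128769 ≈ 31581.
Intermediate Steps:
D(n) = (1 + n)*(35 + n) (D(n) = (n + 35)*(n + 1) = (35 + n)*(1 + n) = (1 + n)*(35 + n))
(3575 + D(1/(174 + 1/(57 - 144)))) + 27971 = (3575 + (35 + (1/(174 + 1/(57 - 144)))**2 + 36/(174 + 1/(57 - 144)))) + 27971 = (3575 + (35 + (1/(174 + 1/(-87)))**2 + 36/(174 + 1/(-87)))) + 27971 = (3575 + (35 + (1/(174 - 1/87))**2 + 36/(174 - 1/87))) + 27971 = (3575 + (35 + (1/(15137/87))**2 + 36/(15137/87))) + 27971 = (3575 + (35 + (87/15137)**2 + 36*(87/15137))) + 27971 = (3575 + (35 + 7569/229128769 + 3132/15137)) + 27971 = (3575 + 8066923568/229128769) + 27971 = 827202272743/229128769 + 27971 = 7236163070442/229128769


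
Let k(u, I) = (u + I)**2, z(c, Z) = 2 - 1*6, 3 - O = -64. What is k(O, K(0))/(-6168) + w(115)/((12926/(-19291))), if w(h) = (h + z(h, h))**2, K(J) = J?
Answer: -733047735931/39863784 ≈ -18389.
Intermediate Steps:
O = 67 (O = 3 - 1*(-64) = 3 + 64 = 67)
z(c, Z) = -4 (z(c, Z) = 2 - 6 = -4)
k(u, I) = (I + u)**2
w(h) = (-4 + h)**2 (w(h) = (h - 4)**2 = (-4 + h)**2)
k(O, K(0))/(-6168) + w(115)/((12926/(-19291))) = (0 + 67)**2/(-6168) + (-4 + 115)**2/((12926/(-19291))) = 67**2*(-1/6168) + 111**2/((12926*(-1/19291))) = 4489*(-1/6168) + 12321/(-12926/19291) = -4489/6168 + 12321*(-19291/12926) = -4489/6168 - 237684411/12926 = -733047735931/39863784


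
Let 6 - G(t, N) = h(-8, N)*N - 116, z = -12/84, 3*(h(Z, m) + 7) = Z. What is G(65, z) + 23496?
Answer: 495949/21 ≈ 23617.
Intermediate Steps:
h(Z, m) = -7 + Z/3
z = -⅐ (z = -12*1/84 = -⅐ ≈ -0.14286)
G(t, N) = 122 + 29*N/3 (G(t, N) = 6 - ((-7 + (⅓)*(-8))*N - 116) = 6 - ((-7 - 8/3)*N - 116) = 6 - (-29*N/3 - 116) = 6 - (-116 - 29*N/3) = 6 + (116 + 29*N/3) = 122 + 29*N/3)
G(65, z) + 23496 = (122 + (29/3)*(-⅐)) + 23496 = (122 - 29/21) + 23496 = 2533/21 + 23496 = 495949/21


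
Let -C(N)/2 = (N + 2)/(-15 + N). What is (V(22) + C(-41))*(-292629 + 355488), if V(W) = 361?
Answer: 632927271/28 ≈ 2.2605e+7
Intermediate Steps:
C(N) = -2*(2 + N)/(-15 + N) (C(N) = -2*(N + 2)/(-15 + N) = -2*(2 + N)/(-15 + N))
(V(22) + C(-41))*(-292629 + 355488) = (361 + 2*(-2 - 1*(-41))/(-15 - 41))*(-292629 + 355488) = (361 + 2*(-2 + 41)/(-56))*62859 = (361 + 2*(-1/56)*39)*62859 = (361 - 39/28)*62859 = (10069/28)*62859 = 632927271/28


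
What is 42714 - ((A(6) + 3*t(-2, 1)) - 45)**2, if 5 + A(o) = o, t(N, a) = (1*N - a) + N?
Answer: 39233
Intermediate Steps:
t(N, a) = -a + 2*N (t(N, a) = (N - a) + N = -a + 2*N)
A(o) = -5 + o
42714 - ((A(6) + 3*t(-2, 1)) - 45)**2 = 42714 - (((-5 + 6) + 3*(-1*1 + 2*(-2))) - 45)**2 = 42714 - ((1 + 3*(-1 - 4)) - 45)**2 = 42714 - ((1 + 3*(-5)) - 45)**2 = 42714 - ((1 - 15) - 45)**2 = 42714 - (-14 - 45)**2 = 42714 - 1*(-59)**2 = 42714 - 1*3481 = 42714 - 3481 = 39233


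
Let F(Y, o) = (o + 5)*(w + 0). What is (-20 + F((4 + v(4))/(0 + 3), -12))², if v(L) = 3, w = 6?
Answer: 3844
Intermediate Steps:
F(Y, o) = 30 + 6*o (F(Y, o) = (o + 5)*(6 + 0) = (5 + o)*6 = 30 + 6*o)
(-20 + F((4 + v(4))/(0 + 3), -12))² = (-20 + (30 + 6*(-12)))² = (-20 + (30 - 72))² = (-20 - 42)² = (-62)² = 3844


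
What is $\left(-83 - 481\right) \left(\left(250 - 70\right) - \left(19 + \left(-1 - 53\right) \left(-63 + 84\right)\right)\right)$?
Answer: $-730380$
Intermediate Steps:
$\left(-83 - 481\right) \left(\left(250 - 70\right) - \left(19 + \left(-1 - 53\right) \left(-63 + 84\right)\right)\right) = - 564 \left(\left(250 - 70\right) - \left(19 - 1134\right)\right) = - 564 \left(180 - -1115\right) = - 564 \left(180 + \left(-19 + 1134\right)\right) = - 564 \left(180 + 1115\right) = \left(-564\right) 1295 = -730380$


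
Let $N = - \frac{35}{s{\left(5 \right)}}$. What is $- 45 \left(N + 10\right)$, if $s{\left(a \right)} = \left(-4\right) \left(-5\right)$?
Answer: $- \frac{1485}{4} \approx -371.25$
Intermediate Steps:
$s{\left(a \right)} = 20$
$N = - \frac{7}{4}$ ($N = - \frac{35}{20} = \left(-35\right) \frac{1}{20} = - \frac{7}{4} \approx -1.75$)
$- 45 \left(N + 10\right) = - 45 \left(- \frac{7}{4} + 10\right) = - \frac{45 \cdot 33}{4} = \left(-1\right) \frac{1485}{4} = - \frac{1485}{4}$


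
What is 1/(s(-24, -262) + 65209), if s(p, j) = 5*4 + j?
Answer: 1/64967 ≈ 1.5392e-5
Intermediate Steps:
s(p, j) = 20 + j
1/(s(-24, -262) + 65209) = 1/((20 - 262) + 65209) = 1/(-242 + 65209) = 1/64967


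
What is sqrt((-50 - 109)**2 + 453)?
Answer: sqrt(25734) ≈ 160.42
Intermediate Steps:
sqrt((-50 - 109)**2 + 453) = sqrt((-159)**2 + 453) = sqrt(25281 + 453) = sqrt(25734)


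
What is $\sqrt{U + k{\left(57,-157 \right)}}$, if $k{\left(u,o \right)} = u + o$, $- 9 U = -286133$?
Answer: $\frac{\sqrt{285233}}{3} \approx 178.02$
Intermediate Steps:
$U = \frac{286133}{9}$ ($U = \left(- \frac{1}{9}\right) \left(-286133\right) = \frac{286133}{9} \approx 31793.0$)
$k{\left(u,o \right)} = o + u$
$\sqrt{U + k{\left(57,-157 \right)}} = \sqrt{\frac{286133}{9} + \left(-157 + 57\right)} = \sqrt{\frac{286133}{9} - 100} = \sqrt{\frac{285233}{9}} = \frac{\sqrt{285233}}{3}$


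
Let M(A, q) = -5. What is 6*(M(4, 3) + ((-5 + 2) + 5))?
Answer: -18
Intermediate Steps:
6*(M(4, 3) + ((-5 + 2) + 5)) = 6*(-5 + ((-5 + 2) + 5)) = 6*(-5 + (-3 + 5)) = 6*(-5 + 2) = 6*(-3) = -18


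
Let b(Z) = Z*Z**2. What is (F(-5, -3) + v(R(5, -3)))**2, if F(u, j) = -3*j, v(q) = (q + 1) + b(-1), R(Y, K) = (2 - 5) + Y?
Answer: 121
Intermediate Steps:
b(Z) = Z**3
R(Y, K) = -3 + Y
v(q) = q (v(q) = (q + 1) + (-1)**3 = (1 + q) - 1 = q)
(F(-5, -3) + v(R(5, -3)))**2 = (-3*(-3) + (-3 + 5))**2 = (9 + 2)**2 = 11**2 = 121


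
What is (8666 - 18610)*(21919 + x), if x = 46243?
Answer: -677802928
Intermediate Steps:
(8666 - 18610)*(21919 + x) = (8666 - 18610)*(21919 + 46243) = -9944*68162 = -677802928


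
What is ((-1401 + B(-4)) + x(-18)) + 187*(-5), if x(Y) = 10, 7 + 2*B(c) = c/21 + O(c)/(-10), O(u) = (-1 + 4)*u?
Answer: -489089/210 ≈ -2329.0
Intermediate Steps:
O(u) = 3*u
B(c) = -7/2 - 53*c/420 (B(c) = -7/2 + (c/21 + (3*c)/(-10))/2 = -7/2 + (c*(1/21) + (3*c)*(-1/10))/2 = -7/2 + (c/21 - 3*c/10)/2 = -7/2 + (-53*c/210)/2 = -7/2 - 53*c/420)
((-1401 + B(-4)) + x(-18)) + 187*(-5) = ((-1401 + (-7/2 - 53/420*(-4))) + 10) + 187*(-5) = ((-1401 + (-7/2 + 53/105)) + 10) - 935 = ((-1401 - 629/210) + 10) - 935 = (-294839/210 + 10) - 935 = -292739/210 - 935 = -489089/210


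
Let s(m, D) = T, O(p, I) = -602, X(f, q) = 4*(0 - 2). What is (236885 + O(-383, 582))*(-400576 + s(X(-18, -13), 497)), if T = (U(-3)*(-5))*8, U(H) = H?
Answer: -94620945048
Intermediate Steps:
X(f, q) = -8 (X(f, q) = 4*(-2) = -8)
T = 120 (T = -3*(-5)*8 = 15*8 = 120)
s(m, D) = 120
(236885 + O(-383, 582))*(-400576 + s(X(-18, -13), 497)) = (236885 - 602)*(-400576 + 120) = 236283*(-400456) = -94620945048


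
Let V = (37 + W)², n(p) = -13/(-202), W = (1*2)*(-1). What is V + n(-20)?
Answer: 247463/202 ≈ 1225.1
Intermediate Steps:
W = -2 (W = 2*(-1) = -2)
n(p) = 13/202 (n(p) = -13*(-1/202) = 13/202)
V = 1225 (V = (37 - 2)² = 35² = 1225)
V + n(-20) = 1225 + 13/202 = 247463/202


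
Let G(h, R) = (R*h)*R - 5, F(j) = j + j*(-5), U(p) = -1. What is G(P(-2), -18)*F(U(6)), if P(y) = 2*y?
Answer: -5204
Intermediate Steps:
F(j) = -4*j (F(j) = j - 5*j = -4*j)
G(h, R) = -5 + h*R**2 (G(h, R) = h*R**2 - 5 = -5 + h*R**2)
G(P(-2), -18)*F(U(6)) = (-5 + (2*(-2))*(-18)**2)*(-4*(-1)) = (-5 - 4*324)*4 = (-5 - 1296)*4 = -1301*4 = -5204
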